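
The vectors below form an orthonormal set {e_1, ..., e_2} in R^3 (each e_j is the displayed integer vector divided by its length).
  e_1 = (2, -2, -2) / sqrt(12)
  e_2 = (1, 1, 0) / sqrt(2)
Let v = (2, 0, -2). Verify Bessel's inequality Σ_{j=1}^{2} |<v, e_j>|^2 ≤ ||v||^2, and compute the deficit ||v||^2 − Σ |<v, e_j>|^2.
Σ |<v, e_j>|^2 = 22/3; ||v||^2 = 8; deficit = 2/3

Write each e_j = u_j / sqrt(<u_j, u_j>) where u_j is the displayed integer vector. Then <v, e_j> = <v, u_j> / sqrt(<u_j, u_j>), so |<v, e_j>|^2 = <v, u_j>^2 / <u_j, u_j>.
Coefficients: <v, e_1> = 8/sqrt(12), <v, e_2> = 2/sqrt(2).
Square and sum: Σ |<v, e_j>|^2 = 22/3.
Compute ||v||^2 = v·v = 8.
Deficit = 8 − 22/3 = 2/3 ≥ 0, confirming Bessel's inequality. (The deficit equals ||v − Σ <v,e_j> e_j||^2, the squared distance from v to span{e_j}.)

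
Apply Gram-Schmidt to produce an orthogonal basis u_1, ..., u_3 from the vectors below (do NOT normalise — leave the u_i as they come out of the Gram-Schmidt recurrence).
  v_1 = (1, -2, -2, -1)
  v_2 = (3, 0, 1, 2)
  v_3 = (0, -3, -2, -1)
Orthogonal basis:
  u_1 = (1, -2, -2, -1)
  u_2 = (31/10, -1/5, 4/5, 19/10)
  u_3 = (-63/139, -117/139, 51/139, 69/139)

Apply the Gram-Schmidt recurrence
  u_1 = v_1
  u_i = v_i − Σ_{j<i} ((v_i · u_j) / (u_j · u_j)) · u_j.

Step by step this gives:
  u_1 = (1, -2, -2, -1)
  u_2 = (31/10, -1/5, 4/5, 19/10)
  u_3 = (-63/139, -117/139, 51/139, 69/139)

Orthogonality check:
  u_2 · u_1 = 0 (should be 0)
  u_3 · u_1 = 0 (should be 0)
  u_3 · u_2 = 0 (should be 0)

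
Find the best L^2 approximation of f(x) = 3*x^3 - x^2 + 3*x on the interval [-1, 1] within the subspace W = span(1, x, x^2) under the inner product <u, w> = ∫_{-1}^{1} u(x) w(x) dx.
g(x) = -x^2 + 24*x/5

The best approximation g ∈ W is the orthogonal projection of f onto W. Writing g = a_0 + a_1 x + a_2 x^2, the coefficients solve the normal equations G · a = b where
  G_{ij} = <φ_i, φ_j> and b_i = <f, φ_i>, with φ_0 = 1, φ_1 = x, φ_2 = x^2.
G =
  [2, 0, 2/3]
  [0, 2/3, 0]
  [2/3, 0, 2/5],
b = (-2/3, 16/5, -2/5).
Solving gives a_0 = 0, a_1 = 24/5, a_2 = -1, so
  g(x) = -x^2 + 24*x/5.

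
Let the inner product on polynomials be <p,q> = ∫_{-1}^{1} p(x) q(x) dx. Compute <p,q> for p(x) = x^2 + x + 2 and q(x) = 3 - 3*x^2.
<p,q> = 44/5

Expand the product: p(x)·q(x) = -3*x^4 - 3*x^3 - 3*x^2 + 3*x + 6.
∫_{-1}^{1} of each monomial x^k gives [2/(k+1) if k even, 0 if k odd]. Integrating term-by-term (or equivalently evaluating the antiderivative F(x) = -3*x^5/5 - 3*x^4/4 - x^3 + 3*x^2/2 + 6*x at the endpoints):
  F(1) − F(−1) = 103/20 − (-73/20) = 44/5.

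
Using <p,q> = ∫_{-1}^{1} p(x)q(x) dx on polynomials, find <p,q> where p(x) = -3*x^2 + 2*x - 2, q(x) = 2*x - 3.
<p,q> = 62/3

Expand the product: p(x)·q(x) = -6*x^3 + 13*x^2 - 10*x + 6.
∫_{-1}^{1} of each monomial x^k gives [2/(k+1) if k even, 0 if k odd]. Integrating term-by-term (or equivalently evaluating the antiderivative F(x) = -3*x^4/2 + 13*x^3/3 - 5*x^2 + 6*x at the endpoints):
  F(1) − F(−1) = 23/6 − (-101/6) = 62/3.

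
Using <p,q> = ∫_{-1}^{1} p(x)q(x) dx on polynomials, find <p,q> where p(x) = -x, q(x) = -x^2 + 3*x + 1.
<p,q> = -2

Expand the product: p(x)·q(x) = x^3 - 3*x^2 - x.
∫_{-1}^{1} of each monomial x^k gives [2/(k+1) if k even, 0 if k odd]. Integrating term-by-term (or equivalently evaluating the antiderivative F(x) = x^4/4 - x^3 - x^2/2 at the endpoints):
  F(1) − F(−1) = -5/4 − (3/4) = -2.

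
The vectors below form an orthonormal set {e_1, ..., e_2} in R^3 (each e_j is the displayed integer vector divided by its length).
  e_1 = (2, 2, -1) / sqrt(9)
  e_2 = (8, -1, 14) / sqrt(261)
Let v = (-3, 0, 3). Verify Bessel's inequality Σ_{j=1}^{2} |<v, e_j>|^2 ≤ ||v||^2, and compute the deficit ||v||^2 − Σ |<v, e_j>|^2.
Σ |<v, e_j>|^2 = 297/29; ||v||^2 = 18; deficit = 225/29

Write each e_j = u_j / sqrt(<u_j, u_j>) where u_j is the displayed integer vector. Then <v, e_j> = <v, u_j> / sqrt(<u_j, u_j>), so |<v, e_j>|^2 = <v, u_j>^2 / <u_j, u_j>.
Coefficients: <v, e_1> = -9/sqrt(9), <v, e_2> = 18/sqrt(261).
Square and sum: Σ |<v, e_j>|^2 = 297/29.
Compute ||v||^2 = v·v = 18.
Deficit = 18 − 297/29 = 225/29 ≥ 0, confirming Bessel's inequality. (The deficit equals ||v − Σ <v,e_j> e_j||^2, the squared distance from v to span{e_j}.)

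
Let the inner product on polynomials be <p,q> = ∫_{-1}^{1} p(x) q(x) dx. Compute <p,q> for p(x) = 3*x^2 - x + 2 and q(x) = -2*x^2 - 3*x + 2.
<p,q> = 134/15

Expand the product: p(x)·q(x) = -6*x^4 - 7*x^3 + 5*x^2 - 8*x + 4.
∫_{-1}^{1} of each monomial x^k gives [2/(k+1) if k even, 0 if k odd]. Integrating term-by-term (or equivalently evaluating the antiderivative F(x) = -6*x^5/5 - 7*x^4/4 + 5*x^3/3 - 4*x^2 + 4*x at the endpoints):
  F(1) − F(−1) = -77/60 − (-613/60) = 134/15.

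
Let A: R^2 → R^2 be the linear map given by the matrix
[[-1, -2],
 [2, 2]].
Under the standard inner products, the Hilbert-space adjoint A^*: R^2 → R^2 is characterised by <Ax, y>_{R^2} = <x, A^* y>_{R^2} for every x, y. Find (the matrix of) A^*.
A^* = A^T =
[[-1, 2],
 [-2, 2]]

For real matrices with standard dot products, the defining identity <Ax, y> = <x, A^* y> gives (Ax)^T y = x^T (A^*) y, i.e. x^T A^T y = x^T (A^*) y. Since this holds for all x, y, we must have A^* = A^T. Therefore
A^* =
[[-1, 2],
 [-2, 2]].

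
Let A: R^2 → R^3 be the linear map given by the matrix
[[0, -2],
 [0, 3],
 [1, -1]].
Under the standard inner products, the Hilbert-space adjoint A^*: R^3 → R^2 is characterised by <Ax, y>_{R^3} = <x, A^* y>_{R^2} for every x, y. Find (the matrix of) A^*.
A^* = A^T =
[[0, 0, 1],
 [-2, 3, -1]]

For real matrices with standard dot products, the defining identity <Ax, y> = <x, A^* y> gives (Ax)^T y = x^T (A^*) y, i.e. x^T A^T y = x^T (A^*) y. Since this holds for all x, y, we must have A^* = A^T. Therefore
A^* =
[[0, 0, 1],
 [-2, 3, -1]].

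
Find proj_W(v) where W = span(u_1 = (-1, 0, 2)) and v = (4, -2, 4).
proj_W(v) = (-4/5, 0, 8/5)

Set up U = [u_1 | ... | u_1] ∈ R^(3×1). The projector onto W = col(U) is P = U (U^T U)^(-1) U^T.
Compute U^T U =
  [5],
and U^T v = (4).
Solve U^T U · c = U^T v for the coefficients: c = (4/5). The projection is proj_W(v) = U c.
Check: (v - proj_W(v)) · u_1 = 0  (should be 0).
Result: proj_W(v) = (-4/5, 0, 8/5).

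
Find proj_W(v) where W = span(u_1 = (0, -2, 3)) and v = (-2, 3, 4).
proj_W(v) = (0, -12/13, 18/13)

Set up U = [u_1 | ... | u_1] ∈ R^(3×1). The projector onto W = col(U) is P = U (U^T U)^(-1) U^T.
Compute U^T U =
  [13],
and U^T v = (6).
Solve U^T U · c = U^T v for the coefficients: c = (6/13). The projection is proj_W(v) = U c.
Check: (v - proj_W(v)) · u_1 = 0  (should be 0).
Result: proj_W(v) = (0, -12/13, 18/13).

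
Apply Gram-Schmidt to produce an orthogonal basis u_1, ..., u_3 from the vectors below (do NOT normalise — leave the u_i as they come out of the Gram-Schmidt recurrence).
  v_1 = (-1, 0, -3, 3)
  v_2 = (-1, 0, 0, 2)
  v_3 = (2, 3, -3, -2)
Orthogonal basis:
  u_1 = (-1, 0, -3, 3)
  u_2 = (-12/19, 0, 21/19, 17/19)
  u_3 = (9/23, 3, 3/46, 9/46)

Apply the Gram-Schmidt recurrence
  u_1 = v_1
  u_i = v_i − Σ_{j<i} ((v_i · u_j) / (u_j · u_j)) · u_j.

Step by step this gives:
  u_1 = (-1, 0, -3, 3)
  u_2 = (-12/19, 0, 21/19, 17/19)
  u_3 = (9/23, 3, 3/46, 9/46)

Orthogonality check:
  u_2 · u_1 = 0 (should be 0)
  u_3 · u_1 = 0 (should be 0)
  u_3 · u_2 = 0 (should be 0)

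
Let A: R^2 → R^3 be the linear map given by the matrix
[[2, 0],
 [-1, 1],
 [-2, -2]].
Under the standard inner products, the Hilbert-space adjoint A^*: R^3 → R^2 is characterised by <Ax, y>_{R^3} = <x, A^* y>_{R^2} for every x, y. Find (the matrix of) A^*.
A^* = A^T =
[[2, -1, -2],
 [0, 1, -2]]

For real matrices with standard dot products, the defining identity <Ax, y> = <x, A^* y> gives (Ax)^T y = x^T (A^*) y, i.e. x^T A^T y = x^T (A^*) y. Since this holds for all x, y, we must have A^* = A^T. Therefore
A^* =
[[2, -1, -2],
 [0, 1, -2]].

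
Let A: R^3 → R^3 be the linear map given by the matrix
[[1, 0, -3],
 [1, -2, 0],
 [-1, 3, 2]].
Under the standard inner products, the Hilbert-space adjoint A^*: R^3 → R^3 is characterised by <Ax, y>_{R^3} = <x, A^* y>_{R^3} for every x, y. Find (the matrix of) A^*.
A^* = A^T =
[[1, 1, -1],
 [0, -2, 3],
 [-3, 0, 2]]

For real matrices with standard dot products, the defining identity <Ax, y> = <x, A^* y> gives (Ax)^T y = x^T (A^*) y, i.e. x^T A^T y = x^T (A^*) y. Since this holds for all x, y, we must have A^* = A^T. Therefore
A^* =
[[1, 1, -1],
 [0, -2, 3],
 [-3, 0, 2]].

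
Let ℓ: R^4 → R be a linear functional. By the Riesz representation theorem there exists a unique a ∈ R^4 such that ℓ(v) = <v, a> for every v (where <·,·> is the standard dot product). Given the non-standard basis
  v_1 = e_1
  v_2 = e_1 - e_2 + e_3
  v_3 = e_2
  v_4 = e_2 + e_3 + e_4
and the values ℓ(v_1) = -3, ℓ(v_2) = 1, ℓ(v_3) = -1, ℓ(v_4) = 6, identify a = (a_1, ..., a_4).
a = (-3, -1, 3, 4)

Write a = (a_1, ..., a_4) in the standard basis. For each basis vector v_i, ℓ(v_i) = <v_i, a> is a linear equation in the a_j's. Collect the n equations into a matrix system V a = ℓ, where row i of V is v_i (expressed in the standard basis). Since V is invertible (lower-triangular with 1s on the diagonal, up to permutation), solve by back-substitution:
  V =
[[1, 0, 0, 0],
 [1, -1, 1, 0],
 [0, 1, 0, 0],
 [0, 1, 1, 1]]
  V a = (-3, 1, -1, 6)
Solving gives a = (-3, -1, 3, 4).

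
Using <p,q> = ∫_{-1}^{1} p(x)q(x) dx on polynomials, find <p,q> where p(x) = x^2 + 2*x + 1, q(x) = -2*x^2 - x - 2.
<p,q> = -44/5

Expand the product: p(x)·q(x) = -2*x^4 - 5*x^3 - 6*x^2 - 5*x - 2.
∫_{-1}^{1} of each monomial x^k gives [2/(k+1) if k even, 0 if k odd]. Integrating term-by-term (or equivalently evaluating the antiderivative F(x) = -2*x^5/5 - 5*x^4/4 - 2*x^3 - 5*x^2/2 - 2*x at the endpoints):
  F(1) − F(−1) = -163/20 − (13/20) = -44/5.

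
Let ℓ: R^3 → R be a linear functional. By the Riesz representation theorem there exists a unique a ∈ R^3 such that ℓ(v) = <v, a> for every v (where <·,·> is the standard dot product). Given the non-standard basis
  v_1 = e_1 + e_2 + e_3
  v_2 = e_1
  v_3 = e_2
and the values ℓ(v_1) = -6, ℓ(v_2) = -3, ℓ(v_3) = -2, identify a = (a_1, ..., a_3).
a = (-3, -2, -1)

Write a = (a_1, ..., a_3) in the standard basis. For each basis vector v_i, ℓ(v_i) = <v_i, a> is a linear equation in the a_j's. Collect the n equations into a matrix system V a = ℓ, where row i of V is v_i (expressed in the standard basis). Since V is invertible (lower-triangular with 1s on the diagonal, up to permutation), solve by back-substitution:
  V =
[[1, 1, 1],
 [1, 0, 0],
 [0, 1, 0]]
  V a = (-6, -3, -2)
Solving gives a = (-3, -2, -1).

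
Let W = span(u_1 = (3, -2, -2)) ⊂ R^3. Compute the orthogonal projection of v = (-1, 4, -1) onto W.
proj_W(v) = (-27/17, 18/17, 18/17)

Set up U = [u_1 | ... | u_1] ∈ R^(3×1). The projector onto W = col(U) is P = U (U^T U)^(-1) U^T.
Compute U^T U =
  [17],
and U^T v = (-9).
Solve U^T U · c = U^T v for the coefficients: c = (-9/17). The projection is proj_W(v) = U c.
Check: (v - proj_W(v)) · u_1 = 0  (should be 0).
Result: proj_W(v) = (-27/17, 18/17, 18/17).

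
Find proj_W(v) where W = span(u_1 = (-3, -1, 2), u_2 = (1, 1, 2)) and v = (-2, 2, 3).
proj_W(v) = (-8/7, 2/7, 24/7)

Set up U = [u_1 | ... | u_2] ∈ R^(3×2). The projector onto W = col(U) is P = U (U^T U)^(-1) U^T.
Compute U^T U =
  [14, 0]
  [0, 6],
and U^T v = (10, 6).
Solve U^T U · c = U^T v for the coefficients: c = (5/7, 1). The projection is proj_W(v) = U c.
Check: (v - proj_W(v)) · u_1 = 0  (should be 0).
Check: (v - proj_W(v)) · u_2 = 0  (should be 0).
Result: proj_W(v) = (-8/7, 2/7, 24/7).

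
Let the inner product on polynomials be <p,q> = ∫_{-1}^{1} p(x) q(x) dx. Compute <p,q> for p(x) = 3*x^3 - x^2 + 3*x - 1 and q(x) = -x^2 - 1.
<p,q> = 56/15

Expand the product: p(x)·q(x) = -3*x^5 + x^4 - 6*x^3 + 2*x^2 - 3*x + 1.
∫_{-1}^{1} of each monomial x^k gives [2/(k+1) if k even, 0 if k odd]. Integrating term-by-term (or equivalently evaluating the antiderivative F(x) = -x^6/2 + x^5/5 - 3*x^4/2 + 2*x^3/3 - 3*x^2/2 + x at the endpoints):
  F(1) − F(−1) = -49/30 − (-161/30) = 56/15.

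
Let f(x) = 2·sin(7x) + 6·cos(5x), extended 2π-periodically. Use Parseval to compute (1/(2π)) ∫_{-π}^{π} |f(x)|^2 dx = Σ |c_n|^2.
Σ |c_n|^2 = 20

Expand |f|^2 and use orthogonality of {sin(nx), cos(mx)} on [-π, π]:
  ∫_{-π}^{π} sin(nx)^2 dx = π, ∫ cos(mx)^2 dx = π, and cross terms integrate to 0.
So ∫_{-π}^{π} f(x)^2 dx = 2^2 · π + 6^2 · π = (4 + 36)π.
Divide by 2π: (4 + 36)/2 = 20.
By Parseval, this equals Σ |c_n|^2.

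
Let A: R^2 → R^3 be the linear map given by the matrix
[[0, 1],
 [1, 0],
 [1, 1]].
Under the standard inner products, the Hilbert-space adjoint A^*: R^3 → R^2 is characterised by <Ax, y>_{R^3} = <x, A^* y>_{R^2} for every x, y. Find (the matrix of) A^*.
A^* = A^T =
[[0, 1, 1],
 [1, 0, 1]]

For real matrices with standard dot products, the defining identity <Ax, y> = <x, A^* y> gives (Ax)^T y = x^T (A^*) y, i.e. x^T A^T y = x^T (A^*) y. Since this holds for all x, y, we must have A^* = A^T. Therefore
A^* =
[[0, 1, 1],
 [1, 0, 1]].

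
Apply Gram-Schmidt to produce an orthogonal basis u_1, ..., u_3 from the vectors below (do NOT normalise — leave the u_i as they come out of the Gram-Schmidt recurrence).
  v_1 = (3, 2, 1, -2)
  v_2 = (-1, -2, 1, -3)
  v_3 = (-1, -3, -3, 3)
Orthogonal basis:
  u_1 = (3, 2, 1, -2)
  u_2 = (-1, -2, 1, -3)
  u_3 = (5/3, -5/3, -5/3, 0)

Apply the Gram-Schmidt recurrence
  u_1 = v_1
  u_i = v_i − Σ_{j<i} ((v_i · u_j) / (u_j · u_j)) · u_j.

Step by step this gives:
  u_1 = (3, 2, 1, -2)
  u_2 = (-1, -2, 1, -3)
  u_3 = (5/3, -5/3, -5/3, 0)

Orthogonality check:
  u_2 · u_1 = 0 (should be 0)
  u_3 · u_1 = 0 (should be 0)
  u_3 · u_2 = 0 (should be 0)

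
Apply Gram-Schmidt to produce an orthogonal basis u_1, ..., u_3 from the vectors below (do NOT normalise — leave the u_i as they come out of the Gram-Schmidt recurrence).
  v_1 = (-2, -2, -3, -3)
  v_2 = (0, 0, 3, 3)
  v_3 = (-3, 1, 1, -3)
Orthogonal basis:
  u_1 = (-2, -2, -3, -3)
  u_2 = (-18/13, -18/13, 12/13, 12/13)
  u_3 = (-2, 2, 2, -2)

Apply the Gram-Schmidt recurrence
  u_1 = v_1
  u_i = v_i − Σ_{j<i} ((v_i · u_j) / (u_j · u_j)) · u_j.

Step by step this gives:
  u_1 = (-2, -2, -3, -3)
  u_2 = (-18/13, -18/13, 12/13, 12/13)
  u_3 = (-2, 2, 2, -2)

Orthogonality check:
  u_2 · u_1 = 0 (should be 0)
  u_3 · u_1 = 0 (should be 0)
  u_3 · u_2 = 0 (should be 0)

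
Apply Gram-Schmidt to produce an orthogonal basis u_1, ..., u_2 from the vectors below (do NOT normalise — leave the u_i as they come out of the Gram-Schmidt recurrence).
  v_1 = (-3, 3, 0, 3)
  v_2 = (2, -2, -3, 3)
Orthogonal basis:
  u_1 = (-3, 3, 0, 3)
  u_2 = (5/3, -5/3, -3, 10/3)

Apply the Gram-Schmidt recurrence
  u_1 = v_1
  u_i = v_i − Σ_{j<i} ((v_i · u_j) / (u_j · u_j)) · u_j.

Step by step this gives:
  u_1 = (-3, 3, 0, 3)
  u_2 = (5/3, -5/3, -3, 10/3)

Orthogonality check:
  u_2 · u_1 = 0 (should be 0)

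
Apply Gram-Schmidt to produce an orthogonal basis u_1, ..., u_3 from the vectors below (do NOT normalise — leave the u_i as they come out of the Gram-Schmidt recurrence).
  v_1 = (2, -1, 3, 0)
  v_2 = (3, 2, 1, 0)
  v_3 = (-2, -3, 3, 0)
Orthogonal basis:
  u_1 = (2, -1, 3, 0)
  u_2 = (2, 5/2, -1/2, 0)
  u_3 = (-2/3, 2/3, 2/3, 0)

Apply the Gram-Schmidt recurrence
  u_1 = v_1
  u_i = v_i − Σ_{j<i} ((v_i · u_j) / (u_j · u_j)) · u_j.

Step by step this gives:
  u_1 = (2, -1, 3, 0)
  u_2 = (2, 5/2, -1/2, 0)
  u_3 = (-2/3, 2/3, 2/3, 0)

Orthogonality check:
  u_2 · u_1 = 0 (should be 0)
  u_3 · u_1 = 0 (should be 0)
  u_3 · u_2 = 0 (should be 0)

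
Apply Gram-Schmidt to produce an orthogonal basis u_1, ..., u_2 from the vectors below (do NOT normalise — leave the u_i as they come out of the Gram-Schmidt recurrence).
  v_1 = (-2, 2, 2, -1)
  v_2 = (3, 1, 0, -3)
Orthogonal basis:
  u_1 = (-2, 2, 2, -1)
  u_2 = (37/13, 15/13, 2/13, -40/13)

Apply the Gram-Schmidt recurrence
  u_1 = v_1
  u_i = v_i − Σ_{j<i} ((v_i · u_j) / (u_j · u_j)) · u_j.

Step by step this gives:
  u_1 = (-2, 2, 2, -1)
  u_2 = (37/13, 15/13, 2/13, -40/13)

Orthogonality check:
  u_2 · u_1 = 0 (should be 0)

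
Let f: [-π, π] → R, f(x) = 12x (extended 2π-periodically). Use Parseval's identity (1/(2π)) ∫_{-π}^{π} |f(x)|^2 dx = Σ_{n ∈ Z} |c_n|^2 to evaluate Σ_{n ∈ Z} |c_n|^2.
Σ |c_n|^2 = 48π^2

Expand and integrate term by term over [-π, π]:
  ∫ (12x)^2 dx = 144·(2π^3/3); ∫ 2·12·(0)·x dx = 0 (odd integrand); ∫ 0^2 dx = 0·2π.
So (1/(2π)) ∫_{-π}^{π} (12x)^2 dx = 144π^2/3 + 0 = 48π^2.
Parseval ⇒ Σ |c_n|^2 = 48π^2.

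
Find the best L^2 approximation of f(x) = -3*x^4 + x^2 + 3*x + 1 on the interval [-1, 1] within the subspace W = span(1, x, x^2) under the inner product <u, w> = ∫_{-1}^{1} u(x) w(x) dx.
g(x) = -11*x^2/7 + 3*x + 44/35

The best approximation g ∈ W is the orthogonal projection of f onto W. Writing g = a_0 + a_1 x + a_2 x^2, the coefficients solve the normal equations G · a = b where
  G_{ij} = <φ_i, φ_j> and b_i = <f, φ_i>, with φ_0 = 1, φ_1 = x, φ_2 = x^2.
G =
  [2, 0, 2/3]
  [0, 2/3, 0]
  [2/3, 0, 2/5],
b = (22/15, 2, 22/105).
Solving gives a_0 = 44/35, a_1 = 3, a_2 = -11/7, so
  g(x) = -11*x^2/7 + 3*x + 44/35.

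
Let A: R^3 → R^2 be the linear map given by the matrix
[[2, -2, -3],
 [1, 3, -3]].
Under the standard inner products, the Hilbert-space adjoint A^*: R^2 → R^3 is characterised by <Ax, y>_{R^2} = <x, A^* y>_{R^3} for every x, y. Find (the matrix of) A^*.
A^* = A^T =
[[2, 1],
 [-2, 3],
 [-3, -3]]

For real matrices with standard dot products, the defining identity <Ax, y> = <x, A^* y> gives (Ax)^T y = x^T (A^*) y, i.e. x^T A^T y = x^T (A^*) y. Since this holds for all x, y, we must have A^* = A^T. Therefore
A^* =
[[2, 1],
 [-2, 3],
 [-3, -3]].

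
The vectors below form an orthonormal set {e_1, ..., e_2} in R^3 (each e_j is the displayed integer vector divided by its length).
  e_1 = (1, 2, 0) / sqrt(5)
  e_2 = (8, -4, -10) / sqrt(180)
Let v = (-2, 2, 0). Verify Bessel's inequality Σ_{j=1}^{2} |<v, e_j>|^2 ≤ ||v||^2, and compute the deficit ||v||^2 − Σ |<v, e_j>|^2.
Σ |<v, e_j>|^2 = 4; ||v||^2 = 8; deficit = 4

Write each e_j = u_j / sqrt(<u_j, u_j>) where u_j is the displayed integer vector. Then <v, e_j> = <v, u_j> / sqrt(<u_j, u_j>), so |<v, e_j>|^2 = <v, u_j>^2 / <u_j, u_j>.
Coefficients: <v, e_1> = 2/sqrt(5), <v, e_2> = -24/sqrt(180).
Square and sum: Σ |<v, e_j>|^2 = 4.
Compute ||v||^2 = v·v = 8.
Deficit = 8 − 4 = 4 ≥ 0, confirming Bessel's inequality. (The deficit equals ||v − Σ <v,e_j> e_j||^2, the squared distance from v to span{e_j}.)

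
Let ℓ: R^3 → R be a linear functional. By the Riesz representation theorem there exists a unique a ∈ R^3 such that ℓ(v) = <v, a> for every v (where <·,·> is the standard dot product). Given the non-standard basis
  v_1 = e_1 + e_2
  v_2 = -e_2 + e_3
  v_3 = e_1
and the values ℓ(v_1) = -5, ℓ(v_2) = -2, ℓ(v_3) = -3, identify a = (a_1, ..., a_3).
a = (-3, -2, -4)

Write a = (a_1, ..., a_3) in the standard basis. For each basis vector v_i, ℓ(v_i) = <v_i, a> is a linear equation in the a_j's. Collect the n equations into a matrix system V a = ℓ, where row i of V is v_i (expressed in the standard basis). Since V is invertible (lower-triangular with 1s on the diagonal, up to permutation), solve by back-substitution:
  V =
[[1, 1, 0],
 [0, -1, 1],
 [1, 0, 0]]
  V a = (-5, -2, -3)
Solving gives a = (-3, -2, -4).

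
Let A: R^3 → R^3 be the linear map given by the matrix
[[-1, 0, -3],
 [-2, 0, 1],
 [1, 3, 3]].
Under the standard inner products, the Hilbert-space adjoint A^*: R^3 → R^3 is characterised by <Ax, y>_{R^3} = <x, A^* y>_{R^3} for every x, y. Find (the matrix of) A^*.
A^* = A^T =
[[-1, -2, 1],
 [0, 0, 3],
 [-3, 1, 3]]

For real matrices with standard dot products, the defining identity <Ax, y> = <x, A^* y> gives (Ax)^T y = x^T (A^*) y, i.e. x^T A^T y = x^T (A^*) y. Since this holds for all x, y, we must have A^* = A^T. Therefore
A^* =
[[-1, -2, 1],
 [0, 0, 3],
 [-3, 1, 3]].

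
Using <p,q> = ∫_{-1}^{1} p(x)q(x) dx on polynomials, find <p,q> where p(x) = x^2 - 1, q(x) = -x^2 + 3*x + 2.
<p,q> = -12/5

Expand the product: p(x)·q(x) = -x^4 + 3*x^3 + 3*x^2 - 3*x - 2.
∫_{-1}^{1} of each monomial x^k gives [2/(k+1) if k even, 0 if k odd]. Integrating term-by-term (or equivalently evaluating the antiderivative F(x) = -x^5/5 + 3*x^4/4 + x^3 - 3*x^2/2 - 2*x at the endpoints):
  F(1) − F(−1) = -39/20 − (9/20) = -12/5.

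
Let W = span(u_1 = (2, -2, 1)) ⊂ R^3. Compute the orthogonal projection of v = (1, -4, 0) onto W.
proj_W(v) = (20/9, -20/9, 10/9)

Set up U = [u_1 | ... | u_1] ∈ R^(3×1). The projector onto W = col(U) is P = U (U^T U)^(-1) U^T.
Compute U^T U =
  [9],
and U^T v = (10).
Solve U^T U · c = U^T v for the coefficients: c = (10/9). The projection is proj_W(v) = U c.
Check: (v - proj_W(v)) · u_1 = 0  (should be 0).
Result: proj_W(v) = (20/9, -20/9, 10/9).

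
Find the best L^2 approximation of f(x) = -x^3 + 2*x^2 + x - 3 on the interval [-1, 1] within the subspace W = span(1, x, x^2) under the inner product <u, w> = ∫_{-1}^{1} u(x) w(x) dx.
g(x) = 2*x^2 + 2*x/5 - 3

The best approximation g ∈ W is the orthogonal projection of f onto W. Writing g = a_0 + a_1 x + a_2 x^2, the coefficients solve the normal equations G · a = b where
  G_{ij} = <φ_i, φ_j> and b_i = <f, φ_i>, with φ_0 = 1, φ_1 = x, φ_2 = x^2.
G =
  [2, 0, 2/3]
  [0, 2/3, 0]
  [2/3, 0, 2/5],
b = (-14/3, 4/15, -6/5).
Solving gives a_0 = -3, a_1 = 2/5, a_2 = 2, so
  g(x) = 2*x^2 + 2*x/5 - 3.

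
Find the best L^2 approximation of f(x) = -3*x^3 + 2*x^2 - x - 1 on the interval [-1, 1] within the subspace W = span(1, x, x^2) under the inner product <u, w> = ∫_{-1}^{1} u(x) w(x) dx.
g(x) = 2*x^2 - 14*x/5 - 1

The best approximation g ∈ W is the orthogonal projection of f onto W. Writing g = a_0 + a_1 x + a_2 x^2, the coefficients solve the normal equations G · a = b where
  G_{ij} = <φ_i, φ_j> and b_i = <f, φ_i>, with φ_0 = 1, φ_1 = x, φ_2 = x^2.
G =
  [2, 0, 2/3]
  [0, 2/3, 0]
  [2/3, 0, 2/5],
b = (-2/3, -28/15, 2/15).
Solving gives a_0 = -1, a_1 = -14/5, a_2 = 2, so
  g(x) = 2*x^2 - 14*x/5 - 1.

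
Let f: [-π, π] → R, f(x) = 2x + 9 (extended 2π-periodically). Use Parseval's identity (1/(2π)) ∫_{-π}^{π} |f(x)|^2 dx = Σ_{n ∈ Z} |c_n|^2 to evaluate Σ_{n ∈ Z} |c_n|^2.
Σ |c_n|^2 = 4π^2/3 + 81

Expand and integrate term by term over [-π, π]:
  ∫ (2x)^2 dx = 4·(2π^3/3); ∫ 2·2·(9)·x dx = 0 (odd integrand); ∫ 9^2 dx = 81·2π.
So (1/(2π)) ∫_{-π}^{π} (2x + 9)^2 dx = 4π^2/3 + 81 = 4π^2/3 + 81.
Parseval ⇒ Σ |c_n|^2 = 4π^2/3 + 81.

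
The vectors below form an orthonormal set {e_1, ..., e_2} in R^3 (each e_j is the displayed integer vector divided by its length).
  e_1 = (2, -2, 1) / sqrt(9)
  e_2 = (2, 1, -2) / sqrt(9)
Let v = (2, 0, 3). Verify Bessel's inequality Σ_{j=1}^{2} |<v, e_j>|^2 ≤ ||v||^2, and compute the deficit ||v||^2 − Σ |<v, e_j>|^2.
Σ |<v, e_j>|^2 = 53/9; ||v||^2 = 13; deficit = 64/9

Write each e_j = u_j / sqrt(<u_j, u_j>) where u_j is the displayed integer vector. Then <v, e_j> = <v, u_j> / sqrt(<u_j, u_j>), so |<v, e_j>|^2 = <v, u_j>^2 / <u_j, u_j>.
Coefficients: <v, e_1> = 7/sqrt(9), <v, e_2> = -2/sqrt(9).
Square and sum: Σ |<v, e_j>|^2 = 53/9.
Compute ||v||^2 = v·v = 13.
Deficit = 13 − 53/9 = 64/9 ≥ 0, confirming Bessel's inequality. (The deficit equals ||v − Σ <v,e_j> e_j||^2, the squared distance from v to span{e_j}.)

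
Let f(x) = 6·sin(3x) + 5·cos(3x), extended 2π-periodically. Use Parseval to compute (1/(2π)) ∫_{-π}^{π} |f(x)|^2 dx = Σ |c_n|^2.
Σ |c_n|^2 = 61/2

Expand |f|^2 and use orthogonality of {sin(nx), cos(mx)} on [-π, π]:
  ∫_{-π}^{π} sin(nx)^2 dx = π, ∫ cos(mx)^2 dx = π, and cross terms integrate to 0.
So ∫_{-π}^{π} f(x)^2 dx = 6^2 · π + 5^2 · π = (36 + 25)π.
Divide by 2π: (36 + 25)/2 = 61/2.
By Parseval, this equals Σ |c_n|^2.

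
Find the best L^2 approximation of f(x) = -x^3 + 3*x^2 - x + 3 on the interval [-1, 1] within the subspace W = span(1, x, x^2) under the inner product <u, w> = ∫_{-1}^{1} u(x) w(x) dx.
g(x) = 3*x^2 - 8*x/5 + 3

The best approximation g ∈ W is the orthogonal projection of f onto W. Writing g = a_0 + a_1 x + a_2 x^2, the coefficients solve the normal equations G · a = b where
  G_{ij} = <φ_i, φ_j> and b_i = <f, φ_i>, with φ_0 = 1, φ_1 = x, φ_2 = x^2.
G =
  [2, 0, 2/3]
  [0, 2/3, 0]
  [2/3, 0, 2/5],
b = (8, -16/15, 16/5).
Solving gives a_0 = 3, a_1 = -8/5, a_2 = 3, so
  g(x) = 3*x^2 - 8*x/5 + 3.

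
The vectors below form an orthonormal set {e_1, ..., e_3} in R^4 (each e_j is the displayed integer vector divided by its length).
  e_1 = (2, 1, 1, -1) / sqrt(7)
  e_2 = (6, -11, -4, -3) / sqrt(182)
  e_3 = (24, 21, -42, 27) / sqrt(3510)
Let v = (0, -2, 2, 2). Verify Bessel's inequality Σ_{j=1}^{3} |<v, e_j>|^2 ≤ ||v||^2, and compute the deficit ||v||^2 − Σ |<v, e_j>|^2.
Σ |<v, e_j>|^2 = 12/5; ||v||^2 = 12; deficit = 48/5

Write each e_j = u_j / sqrt(<u_j, u_j>) where u_j is the displayed integer vector. Then <v, e_j> = <v, u_j> / sqrt(<u_j, u_j>), so |<v, e_j>|^2 = <v, u_j>^2 / <u_j, u_j>.
Coefficients: <v, e_1> = -2/sqrt(7), <v, e_2> = 8/sqrt(182), <v, e_3> = -72/sqrt(3510).
Square and sum: Σ |<v, e_j>|^2 = 12/5.
Compute ||v||^2 = v·v = 12.
Deficit = 12 − 12/5 = 48/5 ≥ 0, confirming Bessel's inequality. (The deficit equals ||v − Σ <v,e_j> e_j||^2, the squared distance from v to span{e_j}.)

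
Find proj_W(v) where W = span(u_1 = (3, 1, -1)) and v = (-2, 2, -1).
proj_W(v) = (-9/11, -3/11, 3/11)

Set up U = [u_1 | ... | u_1] ∈ R^(3×1). The projector onto W = col(U) is P = U (U^T U)^(-1) U^T.
Compute U^T U =
  [11],
and U^T v = (-3).
Solve U^T U · c = U^T v for the coefficients: c = (-3/11). The projection is proj_W(v) = U c.
Check: (v - proj_W(v)) · u_1 = 0  (should be 0).
Result: proj_W(v) = (-9/11, -3/11, 3/11).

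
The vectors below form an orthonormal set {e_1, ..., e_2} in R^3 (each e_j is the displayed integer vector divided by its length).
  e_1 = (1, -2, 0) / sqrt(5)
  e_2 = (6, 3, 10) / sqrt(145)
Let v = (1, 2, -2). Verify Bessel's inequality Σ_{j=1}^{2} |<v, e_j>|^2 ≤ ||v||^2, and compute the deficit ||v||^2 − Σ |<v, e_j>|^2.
Σ |<v, e_j>|^2 = 65/29; ||v||^2 = 9; deficit = 196/29

Write each e_j = u_j / sqrt(<u_j, u_j>) where u_j is the displayed integer vector. Then <v, e_j> = <v, u_j> / sqrt(<u_j, u_j>), so |<v, e_j>|^2 = <v, u_j>^2 / <u_j, u_j>.
Coefficients: <v, e_1> = -3/sqrt(5), <v, e_2> = -8/sqrt(145).
Square and sum: Σ |<v, e_j>|^2 = 65/29.
Compute ||v||^2 = v·v = 9.
Deficit = 9 − 65/29 = 196/29 ≥ 0, confirming Bessel's inequality. (The deficit equals ||v − Σ <v,e_j> e_j||^2, the squared distance from v to span{e_j}.)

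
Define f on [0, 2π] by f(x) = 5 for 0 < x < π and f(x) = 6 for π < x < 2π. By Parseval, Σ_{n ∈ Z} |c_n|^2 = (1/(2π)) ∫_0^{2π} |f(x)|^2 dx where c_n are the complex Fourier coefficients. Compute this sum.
Σ |c_n|^2 = 61/2

Parseval equates the L^2 energy of f (normalised by 1/(2π)) with the ℓ^2 sum of its Fourier coefficients: (1/(2π)) ∫_0^{2π} |f|^2 = Σ |c_n|^2.
Compute the left side: (1/(2π)) [∫_0^π 5^2 dx + ∫_π^{2π} 6^2 dx] = (1/(2π)) · (25π + 36π) = (25 + 36)/2 = 61/2.
So Σ_{n ∈ Z} |c_n|^2 = 61/2.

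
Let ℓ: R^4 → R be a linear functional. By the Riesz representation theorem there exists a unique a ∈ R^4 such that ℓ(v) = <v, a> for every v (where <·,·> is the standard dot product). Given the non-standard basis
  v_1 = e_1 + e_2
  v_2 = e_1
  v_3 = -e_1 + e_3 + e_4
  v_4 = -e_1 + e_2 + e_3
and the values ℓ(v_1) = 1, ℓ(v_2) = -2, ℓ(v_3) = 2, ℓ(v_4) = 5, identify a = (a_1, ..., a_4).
a = (-2, 3, 0, 0)

Write a = (a_1, ..., a_4) in the standard basis. For each basis vector v_i, ℓ(v_i) = <v_i, a> is a linear equation in the a_j's. Collect the n equations into a matrix system V a = ℓ, where row i of V is v_i (expressed in the standard basis). Since V is invertible (lower-triangular with 1s on the diagonal, up to permutation), solve by back-substitution:
  V =
[[1, 1, 0, 0],
 [1, 0, 0, 0],
 [-1, 0, 1, 1],
 [-1, 1, 1, 0]]
  V a = (1, -2, 2, 5)
Solving gives a = (-2, 3, 0, 0).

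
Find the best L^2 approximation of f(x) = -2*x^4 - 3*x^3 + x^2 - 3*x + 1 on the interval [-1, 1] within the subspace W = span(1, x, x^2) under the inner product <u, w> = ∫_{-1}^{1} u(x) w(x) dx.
g(x) = -5*x^2/7 - 24*x/5 + 41/35

The best approximation g ∈ W is the orthogonal projection of f onto W. Writing g = a_0 + a_1 x + a_2 x^2, the coefficients solve the normal equations G · a = b where
  G_{ij} = <φ_i, φ_j> and b_i = <f, φ_i>, with φ_0 = 1, φ_1 = x, φ_2 = x^2.
G =
  [2, 0, 2/3]
  [0, 2/3, 0]
  [2/3, 0, 2/5],
b = (28/15, -16/5, 52/105).
Solving gives a_0 = 41/35, a_1 = -24/5, a_2 = -5/7, so
  g(x) = -5*x^2/7 - 24*x/5 + 41/35.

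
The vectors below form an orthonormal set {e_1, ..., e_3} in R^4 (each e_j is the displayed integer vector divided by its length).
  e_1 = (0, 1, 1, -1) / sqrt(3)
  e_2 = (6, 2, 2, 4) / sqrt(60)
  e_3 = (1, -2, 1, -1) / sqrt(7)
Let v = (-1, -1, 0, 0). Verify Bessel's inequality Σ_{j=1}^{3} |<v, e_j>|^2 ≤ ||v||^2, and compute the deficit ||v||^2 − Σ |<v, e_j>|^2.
Σ |<v, e_j>|^2 = 54/35; ||v||^2 = 2; deficit = 16/35

Write each e_j = u_j / sqrt(<u_j, u_j>) where u_j is the displayed integer vector. Then <v, e_j> = <v, u_j> / sqrt(<u_j, u_j>), so |<v, e_j>|^2 = <v, u_j>^2 / <u_j, u_j>.
Coefficients: <v, e_1> = -1/sqrt(3), <v, e_2> = -8/sqrt(60), <v, e_3> = 1/sqrt(7).
Square and sum: Σ |<v, e_j>|^2 = 54/35.
Compute ||v||^2 = v·v = 2.
Deficit = 2 − 54/35 = 16/35 ≥ 0, confirming Bessel's inequality. (The deficit equals ||v − Σ <v,e_j> e_j||^2, the squared distance from v to span{e_j}.)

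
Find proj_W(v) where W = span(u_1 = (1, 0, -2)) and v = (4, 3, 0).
proj_W(v) = (4/5, 0, -8/5)

Set up U = [u_1 | ... | u_1] ∈ R^(3×1). The projector onto W = col(U) is P = U (U^T U)^(-1) U^T.
Compute U^T U =
  [5],
and U^T v = (4).
Solve U^T U · c = U^T v for the coefficients: c = (4/5). The projection is proj_W(v) = U c.
Check: (v - proj_W(v)) · u_1 = 0  (should be 0).
Result: proj_W(v) = (4/5, 0, -8/5).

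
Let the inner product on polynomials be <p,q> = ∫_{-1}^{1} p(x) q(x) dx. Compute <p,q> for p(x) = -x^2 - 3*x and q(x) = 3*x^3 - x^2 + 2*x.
<p,q> = -36/5

Expand the product: p(x)·q(x) = -3*x^5 - 8*x^4 + x^3 - 6*x^2.
∫_{-1}^{1} of each monomial x^k gives [2/(k+1) if k even, 0 if k odd]. Integrating term-by-term (or equivalently evaluating the antiderivative F(x) = -x^6/2 - 8*x^5/5 + x^4/4 - 2*x^3 at the endpoints):
  F(1) − F(−1) = -77/20 − (67/20) = -36/5.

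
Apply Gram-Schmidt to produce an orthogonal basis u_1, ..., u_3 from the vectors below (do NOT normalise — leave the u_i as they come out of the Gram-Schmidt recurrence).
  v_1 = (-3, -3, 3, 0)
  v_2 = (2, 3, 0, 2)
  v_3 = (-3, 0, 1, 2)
Orthogonal basis:
  u_1 = (-3, -3, 3, 0)
  u_2 = (1/3, 4/3, 5/3, 2)
  u_3 = (-24/13, 8/13, -16/13, 12/13)

Apply the Gram-Schmidt recurrence
  u_1 = v_1
  u_i = v_i − Σ_{j<i} ((v_i · u_j) / (u_j · u_j)) · u_j.

Step by step this gives:
  u_1 = (-3, -3, 3, 0)
  u_2 = (1/3, 4/3, 5/3, 2)
  u_3 = (-24/13, 8/13, -16/13, 12/13)

Orthogonality check:
  u_2 · u_1 = 0 (should be 0)
  u_3 · u_1 = 0 (should be 0)
  u_3 · u_2 = 0 (should be 0)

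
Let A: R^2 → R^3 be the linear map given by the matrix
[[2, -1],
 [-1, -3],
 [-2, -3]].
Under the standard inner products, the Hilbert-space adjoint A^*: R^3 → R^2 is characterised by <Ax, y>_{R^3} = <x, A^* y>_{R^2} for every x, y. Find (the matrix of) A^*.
A^* = A^T =
[[2, -1, -2],
 [-1, -3, -3]]

For real matrices with standard dot products, the defining identity <Ax, y> = <x, A^* y> gives (Ax)^T y = x^T (A^*) y, i.e. x^T A^T y = x^T (A^*) y. Since this holds for all x, y, we must have A^* = A^T. Therefore
A^* =
[[2, -1, -2],
 [-1, -3, -3]].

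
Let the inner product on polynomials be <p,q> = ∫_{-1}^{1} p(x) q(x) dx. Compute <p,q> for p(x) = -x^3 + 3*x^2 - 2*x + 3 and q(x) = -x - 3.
<p,q> = -334/15

Expand the product: p(x)·q(x) = x^4 - 7*x^2 + 3*x - 9.
∫_{-1}^{1} of each monomial x^k gives [2/(k+1) if k even, 0 if k odd]. Integrating term-by-term (or equivalently evaluating the antiderivative F(x) = x^5/5 - 7*x^3/3 + 3*x^2/2 - 9*x at the endpoints):
  F(1) − F(−1) = -289/30 − (379/30) = -334/15.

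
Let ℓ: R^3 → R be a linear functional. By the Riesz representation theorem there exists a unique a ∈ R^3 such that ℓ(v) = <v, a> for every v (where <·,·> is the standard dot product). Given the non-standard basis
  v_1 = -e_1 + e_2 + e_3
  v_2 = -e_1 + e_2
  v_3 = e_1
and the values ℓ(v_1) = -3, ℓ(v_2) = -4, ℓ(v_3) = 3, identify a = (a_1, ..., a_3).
a = (3, -1, 1)

Write a = (a_1, ..., a_3) in the standard basis. For each basis vector v_i, ℓ(v_i) = <v_i, a> is a linear equation in the a_j's. Collect the n equations into a matrix system V a = ℓ, where row i of V is v_i (expressed in the standard basis). Since V is invertible (lower-triangular with 1s on the diagonal, up to permutation), solve by back-substitution:
  V =
[[-1, 1, 1],
 [-1, 1, 0],
 [1, 0, 0]]
  V a = (-3, -4, 3)
Solving gives a = (3, -1, 1).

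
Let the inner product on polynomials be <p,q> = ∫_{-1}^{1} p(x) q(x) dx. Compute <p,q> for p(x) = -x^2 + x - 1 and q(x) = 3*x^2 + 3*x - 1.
<p,q> = 22/15

Expand the product: p(x)·q(x) = -3*x^4 + x^2 - 4*x + 1.
∫_{-1}^{1} of each monomial x^k gives [2/(k+1) if k even, 0 if k odd]. Integrating term-by-term (or equivalently evaluating the antiderivative F(x) = -3*x^5/5 + x^3/3 - 2*x^2 + x at the endpoints):
  F(1) − F(−1) = -19/15 − (-41/15) = 22/15.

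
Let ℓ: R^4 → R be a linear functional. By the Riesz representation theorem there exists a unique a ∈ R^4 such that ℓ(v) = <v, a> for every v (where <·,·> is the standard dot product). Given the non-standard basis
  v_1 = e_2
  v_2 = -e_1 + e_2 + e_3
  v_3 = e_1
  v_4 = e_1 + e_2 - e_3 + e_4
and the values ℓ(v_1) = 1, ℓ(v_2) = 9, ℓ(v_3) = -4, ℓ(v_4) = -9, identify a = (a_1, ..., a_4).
a = (-4, 1, 4, -2)

Write a = (a_1, ..., a_4) in the standard basis. For each basis vector v_i, ℓ(v_i) = <v_i, a> is a linear equation in the a_j's. Collect the n equations into a matrix system V a = ℓ, where row i of V is v_i (expressed in the standard basis). Since V is invertible (lower-triangular with 1s on the diagonal, up to permutation), solve by back-substitution:
  V =
[[0, 1, 0, 0],
 [-1, 1, 1, 0],
 [1, 0, 0, 0],
 [1, 1, -1, 1]]
  V a = (1, 9, -4, -9)
Solving gives a = (-4, 1, 4, -2).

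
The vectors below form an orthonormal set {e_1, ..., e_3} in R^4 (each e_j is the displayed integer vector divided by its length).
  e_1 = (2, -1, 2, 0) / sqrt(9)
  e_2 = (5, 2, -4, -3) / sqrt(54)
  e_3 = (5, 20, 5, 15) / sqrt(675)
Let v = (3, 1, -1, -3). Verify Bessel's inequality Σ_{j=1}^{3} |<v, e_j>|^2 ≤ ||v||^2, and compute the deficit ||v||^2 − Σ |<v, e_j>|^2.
Σ |<v, e_j>|^2 = 18; ||v||^2 = 20; deficit = 2

Write each e_j = u_j / sqrt(<u_j, u_j>) where u_j is the displayed integer vector. Then <v, e_j> = <v, u_j> / sqrt(<u_j, u_j>), so |<v, e_j>|^2 = <v, u_j>^2 / <u_j, u_j>.
Coefficients: <v, e_1> = 3/sqrt(9), <v, e_2> = 30/sqrt(54), <v, e_3> = -15/sqrt(675).
Square and sum: Σ |<v, e_j>|^2 = 18.
Compute ||v||^2 = v·v = 20.
Deficit = 20 − 18 = 2 ≥ 0, confirming Bessel's inequality. (The deficit equals ||v − Σ <v,e_j> e_j||^2, the squared distance from v to span{e_j}.)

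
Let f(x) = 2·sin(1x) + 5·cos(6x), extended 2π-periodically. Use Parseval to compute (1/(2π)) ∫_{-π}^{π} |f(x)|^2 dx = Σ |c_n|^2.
Σ |c_n|^2 = 29/2

Expand |f|^2 and use orthogonality of {sin(nx), cos(mx)} on [-π, π]:
  ∫_{-π}^{π} sin(nx)^2 dx = π, ∫ cos(mx)^2 dx = π, and cross terms integrate to 0.
So ∫_{-π}^{π} f(x)^2 dx = 2^2 · π + 5^2 · π = (4 + 25)π.
Divide by 2π: (4 + 25)/2 = 29/2.
By Parseval, this equals Σ |c_n|^2.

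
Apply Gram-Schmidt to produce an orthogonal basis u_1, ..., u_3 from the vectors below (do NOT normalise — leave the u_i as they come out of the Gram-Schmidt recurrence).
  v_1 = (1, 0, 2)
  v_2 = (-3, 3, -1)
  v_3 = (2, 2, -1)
Orthogonal basis:
  u_1 = (1, 0, 2)
  u_2 = (-2, 3, 1)
  u_3 = (15/7, 25/14, -15/14)

Apply the Gram-Schmidt recurrence
  u_1 = v_1
  u_i = v_i − Σ_{j<i} ((v_i · u_j) / (u_j · u_j)) · u_j.

Step by step this gives:
  u_1 = (1, 0, 2)
  u_2 = (-2, 3, 1)
  u_3 = (15/7, 25/14, -15/14)

Orthogonality check:
  u_2 · u_1 = 0 (should be 0)
  u_3 · u_1 = 0 (should be 0)
  u_3 · u_2 = 0 (should be 0)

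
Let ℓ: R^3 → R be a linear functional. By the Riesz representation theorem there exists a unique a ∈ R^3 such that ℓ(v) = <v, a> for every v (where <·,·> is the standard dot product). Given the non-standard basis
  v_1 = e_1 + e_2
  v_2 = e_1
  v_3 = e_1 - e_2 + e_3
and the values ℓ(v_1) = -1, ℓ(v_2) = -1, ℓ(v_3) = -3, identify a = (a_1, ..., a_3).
a = (-1, 0, -2)

Write a = (a_1, ..., a_3) in the standard basis. For each basis vector v_i, ℓ(v_i) = <v_i, a> is a linear equation in the a_j's. Collect the n equations into a matrix system V a = ℓ, where row i of V is v_i (expressed in the standard basis). Since V is invertible (lower-triangular with 1s on the diagonal, up to permutation), solve by back-substitution:
  V =
[[1, 1, 0],
 [1, 0, 0],
 [1, -1, 1]]
  V a = (-1, -1, -3)
Solving gives a = (-1, 0, -2).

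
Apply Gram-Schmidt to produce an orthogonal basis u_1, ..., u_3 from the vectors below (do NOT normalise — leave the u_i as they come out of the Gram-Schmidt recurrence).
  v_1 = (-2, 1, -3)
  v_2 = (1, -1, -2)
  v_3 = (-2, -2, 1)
Orthogonal basis:
  u_1 = (-2, 1, -3)
  u_2 = (10/7, -17/14, -19/14)
  u_3 = (-5/3, -7/3, 1/3)

Apply the Gram-Schmidt recurrence
  u_1 = v_1
  u_i = v_i − Σ_{j<i} ((v_i · u_j) / (u_j · u_j)) · u_j.

Step by step this gives:
  u_1 = (-2, 1, -3)
  u_2 = (10/7, -17/14, -19/14)
  u_3 = (-5/3, -7/3, 1/3)

Orthogonality check:
  u_2 · u_1 = 0 (should be 0)
  u_3 · u_1 = 0 (should be 0)
  u_3 · u_2 = 0 (should be 0)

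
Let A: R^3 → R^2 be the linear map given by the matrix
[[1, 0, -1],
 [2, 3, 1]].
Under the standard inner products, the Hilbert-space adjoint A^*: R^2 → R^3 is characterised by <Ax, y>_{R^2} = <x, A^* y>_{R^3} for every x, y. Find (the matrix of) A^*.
A^* = A^T =
[[1, 2],
 [0, 3],
 [-1, 1]]

For real matrices with standard dot products, the defining identity <Ax, y> = <x, A^* y> gives (Ax)^T y = x^T (A^*) y, i.e. x^T A^T y = x^T (A^*) y. Since this holds for all x, y, we must have A^* = A^T. Therefore
A^* =
[[1, 2],
 [0, 3],
 [-1, 1]].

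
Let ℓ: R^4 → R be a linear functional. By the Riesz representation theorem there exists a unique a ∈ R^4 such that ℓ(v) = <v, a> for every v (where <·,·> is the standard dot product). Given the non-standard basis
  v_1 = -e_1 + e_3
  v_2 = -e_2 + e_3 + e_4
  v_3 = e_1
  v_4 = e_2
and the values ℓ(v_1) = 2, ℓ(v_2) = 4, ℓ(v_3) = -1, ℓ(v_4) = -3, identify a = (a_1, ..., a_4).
a = (-1, -3, 1, 0)

Write a = (a_1, ..., a_4) in the standard basis. For each basis vector v_i, ℓ(v_i) = <v_i, a> is a linear equation in the a_j's. Collect the n equations into a matrix system V a = ℓ, where row i of V is v_i (expressed in the standard basis). Since V is invertible (lower-triangular with 1s on the diagonal, up to permutation), solve by back-substitution:
  V =
[[-1, 0, 1, 0],
 [0, -1, 1, 1],
 [1, 0, 0, 0],
 [0, 1, 0, 0]]
  V a = (2, 4, -1, -3)
Solving gives a = (-1, -3, 1, 0).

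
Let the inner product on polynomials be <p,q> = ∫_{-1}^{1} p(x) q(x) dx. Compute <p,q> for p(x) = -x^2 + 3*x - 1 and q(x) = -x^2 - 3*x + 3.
<p,q> = -194/15

Expand the product: p(x)·q(x) = x^4 - 11*x^2 + 12*x - 3.
∫_{-1}^{1} of each monomial x^k gives [2/(k+1) if k even, 0 if k odd]. Integrating term-by-term (or equivalently evaluating the antiderivative F(x) = x^5/5 - 11*x^3/3 + 6*x^2 - 3*x at the endpoints):
  F(1) − F(−1) = -7/15 − (187/15) = -194/15.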